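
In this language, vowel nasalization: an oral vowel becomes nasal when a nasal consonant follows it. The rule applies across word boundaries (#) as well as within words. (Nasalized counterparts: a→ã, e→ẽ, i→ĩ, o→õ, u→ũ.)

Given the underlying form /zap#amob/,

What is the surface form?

[zap#ãmob]

/a/ before nasal /m/ → [ã]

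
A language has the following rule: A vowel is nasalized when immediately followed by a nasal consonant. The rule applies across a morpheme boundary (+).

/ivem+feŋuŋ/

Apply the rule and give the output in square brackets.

/e/ before nasal /m/ → [ẽ]
/e/ before nasal /ŋ/ → [ẽ]
/u/ before nasal /ŋ/ → [ũ]

[ivẽm+fẽŋũŋ]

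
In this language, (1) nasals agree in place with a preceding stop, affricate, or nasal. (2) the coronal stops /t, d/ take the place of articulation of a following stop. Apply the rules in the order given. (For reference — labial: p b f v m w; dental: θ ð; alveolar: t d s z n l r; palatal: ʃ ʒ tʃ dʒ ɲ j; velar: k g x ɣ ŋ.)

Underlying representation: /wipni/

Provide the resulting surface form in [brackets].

Rule 1: /n/ after /p/ (labial) → [m]
After rule 1: wipmi
Rule 2: no segment meets the rule's conditions; no change.

[wipmi]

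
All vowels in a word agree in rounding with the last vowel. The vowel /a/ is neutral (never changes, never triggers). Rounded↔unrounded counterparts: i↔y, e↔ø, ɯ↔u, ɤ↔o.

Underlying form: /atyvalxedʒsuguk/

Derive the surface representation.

/e/ harmonizes with /u/ ([+round]) → [ø]

[atyvalxødʒsuguk]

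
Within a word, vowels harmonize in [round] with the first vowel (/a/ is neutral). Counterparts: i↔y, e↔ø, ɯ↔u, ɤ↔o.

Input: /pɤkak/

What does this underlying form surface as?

[pɤkak]

no segment meets the rule's conditions; no change.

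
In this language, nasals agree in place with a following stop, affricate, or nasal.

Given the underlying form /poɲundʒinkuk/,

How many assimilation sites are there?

2

/n/ before /dʒ/ (palatal) → [ɲ]
/n/ before /k/ (velar) → [ŋ]
2 segments change.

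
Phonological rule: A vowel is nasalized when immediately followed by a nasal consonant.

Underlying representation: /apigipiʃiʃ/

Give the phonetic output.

[apigipiʃiʃ]

no segment meets the rule's conditions; no change.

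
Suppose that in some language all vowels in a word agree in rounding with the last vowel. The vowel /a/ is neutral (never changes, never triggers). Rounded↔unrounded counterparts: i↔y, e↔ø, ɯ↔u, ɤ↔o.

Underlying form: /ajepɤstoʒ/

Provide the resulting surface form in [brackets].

[ajøpostoʒ]

/e/ harmonizes with /o/ ([+round]) → [ø]
/ɤ/ harmonizes with /o/ ([+round]) → [o]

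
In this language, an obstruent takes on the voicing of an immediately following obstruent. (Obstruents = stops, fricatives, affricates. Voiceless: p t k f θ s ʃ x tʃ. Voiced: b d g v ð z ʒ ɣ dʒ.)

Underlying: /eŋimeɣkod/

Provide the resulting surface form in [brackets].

/ɣ/ before /k/ (voiceless) → [x]

[eŋimexkod]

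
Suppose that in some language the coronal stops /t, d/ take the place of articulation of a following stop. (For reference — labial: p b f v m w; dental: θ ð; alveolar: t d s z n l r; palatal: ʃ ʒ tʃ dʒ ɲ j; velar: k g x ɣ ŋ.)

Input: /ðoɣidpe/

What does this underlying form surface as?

/d/ before /p/ (labial) → [b]

[ðoɣibpe]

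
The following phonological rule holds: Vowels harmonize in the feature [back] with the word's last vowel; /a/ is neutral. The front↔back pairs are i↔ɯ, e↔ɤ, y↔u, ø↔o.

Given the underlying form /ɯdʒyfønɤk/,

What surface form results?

/y/ harmonizes with /ɤ/ ([+back]) → [u]
/ø/ harmonizes with /ɤ/ ([+back]) → [o]

[ɯdʒufonɤk]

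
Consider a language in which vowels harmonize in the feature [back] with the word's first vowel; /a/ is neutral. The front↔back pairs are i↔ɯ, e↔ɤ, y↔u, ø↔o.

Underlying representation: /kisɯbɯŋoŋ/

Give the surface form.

/ɯ/ harmonizes with /i/ ([-back]) → [i]
/ɯ/ harmonizes with /i/ ([-back]) → [i]
/o/ harmonizes with /i/ ([-back]) → [ø]

[kisibiŋøŋ]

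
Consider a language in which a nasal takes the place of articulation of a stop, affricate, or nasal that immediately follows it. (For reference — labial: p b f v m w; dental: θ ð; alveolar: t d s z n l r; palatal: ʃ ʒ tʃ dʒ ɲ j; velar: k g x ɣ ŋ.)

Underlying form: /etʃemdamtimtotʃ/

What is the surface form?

[etʃendantintotʃ]

/m/ before /d/ (alveolar) → [n]
/m/ before /t/ (alveolar) → [n]
/m/ before /t/ (alveolar) → [n]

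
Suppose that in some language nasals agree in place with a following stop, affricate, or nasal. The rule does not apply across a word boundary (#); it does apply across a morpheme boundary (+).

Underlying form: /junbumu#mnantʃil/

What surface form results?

[jumbumu#nnaɲtʃil]

/n/ before /b/ (labial) → [m]
/m/ before /n/ (alveolar) → [n]
/n/ before /tʃ/ (palatal) → [ɲ]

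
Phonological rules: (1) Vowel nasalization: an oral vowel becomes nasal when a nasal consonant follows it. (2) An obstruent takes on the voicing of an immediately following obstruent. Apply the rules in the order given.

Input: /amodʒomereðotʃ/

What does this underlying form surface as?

Rule 1: /a/ before nasal /m/ → [ã]
Rule 1: /o/ before nasal /m/ → [õ]
After rule 1: ãmodʒõmereðotʃ
Rule 2: no segment meets the rule's conditions; no change.

[ãmodʒõmereðotʃ]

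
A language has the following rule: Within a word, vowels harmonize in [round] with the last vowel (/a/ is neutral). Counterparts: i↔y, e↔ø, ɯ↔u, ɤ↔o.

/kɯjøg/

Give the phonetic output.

/ɯ/ harmonizes with /ø/ ([+round]) → [u]

[kujøg]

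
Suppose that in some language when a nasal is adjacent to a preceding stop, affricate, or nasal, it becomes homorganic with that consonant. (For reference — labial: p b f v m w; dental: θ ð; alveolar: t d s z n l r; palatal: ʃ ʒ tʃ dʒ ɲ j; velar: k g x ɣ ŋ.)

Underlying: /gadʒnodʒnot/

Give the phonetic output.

/n/ after /dʒ/ (palatal) → [ɲ]
/n/ after /dʒ/ (palatal) → [ɲ]

[gadʒɲodʒɲot]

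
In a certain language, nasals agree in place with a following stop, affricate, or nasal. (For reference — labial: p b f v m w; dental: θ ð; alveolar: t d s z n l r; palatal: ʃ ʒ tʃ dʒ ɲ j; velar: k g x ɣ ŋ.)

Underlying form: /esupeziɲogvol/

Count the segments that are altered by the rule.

0

No segment meets the rule's conditions.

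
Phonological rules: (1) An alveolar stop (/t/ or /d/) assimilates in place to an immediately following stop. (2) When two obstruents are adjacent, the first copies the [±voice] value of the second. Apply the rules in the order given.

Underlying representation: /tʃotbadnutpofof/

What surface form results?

Rule 1: /t/ before /b/ (labial) → [p]
Rule 1: /t/ before /p/ (labial) → [p]
After rule 1: tʃopbadnuppofof
Rule 2: /p/ before /b/ (voiced) → [b]

[tʃobbadnuppofof]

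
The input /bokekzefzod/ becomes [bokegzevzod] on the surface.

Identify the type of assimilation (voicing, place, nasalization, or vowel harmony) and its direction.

voicing assimilation, regressive

/k/→[g] /f/→[v].
Each target copies a feature from the following segment, so the direction is regressive.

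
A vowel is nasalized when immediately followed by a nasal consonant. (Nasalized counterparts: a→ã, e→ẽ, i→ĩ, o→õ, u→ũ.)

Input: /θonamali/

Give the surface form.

[θõnãmali]

/o/ before nasal /n/ → [õ]
/a/ before nasal /m/ → [ã]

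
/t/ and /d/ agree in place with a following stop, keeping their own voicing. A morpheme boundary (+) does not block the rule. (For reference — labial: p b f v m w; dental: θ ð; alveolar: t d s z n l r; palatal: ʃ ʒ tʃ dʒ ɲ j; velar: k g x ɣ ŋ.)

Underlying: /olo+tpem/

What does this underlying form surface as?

[olo+ppem]

/t/ before /p/ (labial) → [p]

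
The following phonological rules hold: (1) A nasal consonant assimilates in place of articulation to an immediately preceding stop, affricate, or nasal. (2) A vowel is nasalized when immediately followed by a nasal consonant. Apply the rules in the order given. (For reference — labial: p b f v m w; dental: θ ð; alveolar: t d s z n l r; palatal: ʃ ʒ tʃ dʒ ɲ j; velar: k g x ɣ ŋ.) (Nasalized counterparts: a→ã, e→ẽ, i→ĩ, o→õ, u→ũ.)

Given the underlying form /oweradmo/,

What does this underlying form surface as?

Rule 1: /m/ after /d/ (alveolar) → [n]
After rule 1: oweradno
Rule 2: no segment meets the rule's conditions; no change.

[oweradno]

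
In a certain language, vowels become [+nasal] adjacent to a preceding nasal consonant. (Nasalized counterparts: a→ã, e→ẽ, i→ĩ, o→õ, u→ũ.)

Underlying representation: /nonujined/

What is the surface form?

/o/ after nasal /n/ → [õ]
/u/ after nasal /n/ → [ũ]
/e/ after nasal /n/ → [ẽ]

[nõnũjinẽd]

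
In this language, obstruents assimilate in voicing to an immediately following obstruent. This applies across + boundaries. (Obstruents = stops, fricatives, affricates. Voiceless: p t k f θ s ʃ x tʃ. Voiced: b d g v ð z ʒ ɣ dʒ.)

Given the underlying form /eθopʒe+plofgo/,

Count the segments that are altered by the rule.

/p/ before /ʒ/ (voiced) → [b]
/f/ before /g/ (voiced) → [v]
2 segments change.

2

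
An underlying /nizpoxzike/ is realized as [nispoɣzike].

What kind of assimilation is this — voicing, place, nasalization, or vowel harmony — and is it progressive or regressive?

voicing assimilation, regressive

/z/→[s] /x/→[ɣ].
Each target copies a feature from the following segment, so the direction is regressive.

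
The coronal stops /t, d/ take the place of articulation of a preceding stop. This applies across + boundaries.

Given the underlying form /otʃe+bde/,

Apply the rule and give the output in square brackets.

/d/ after /b/ (labial) → [b]

[otʃe+bbe]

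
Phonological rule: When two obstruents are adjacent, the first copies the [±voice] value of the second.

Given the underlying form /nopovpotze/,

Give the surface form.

/v/ before /p/ (voiceless) → [f]
/t/ before /z/ (voiced) → [d]

[nopofpodze]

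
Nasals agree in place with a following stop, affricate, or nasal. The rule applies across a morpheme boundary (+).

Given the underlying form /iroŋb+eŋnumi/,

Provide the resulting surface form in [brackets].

/ŋ/ before /b/ (labial) → [m]
/ŋ/ before /n/ (alveolar) → [n]

[iromb+ennumi]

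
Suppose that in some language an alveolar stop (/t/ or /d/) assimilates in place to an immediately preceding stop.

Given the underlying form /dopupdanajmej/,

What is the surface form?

/d/ after /p/ (labial) → [b]

[dopupbanajmej]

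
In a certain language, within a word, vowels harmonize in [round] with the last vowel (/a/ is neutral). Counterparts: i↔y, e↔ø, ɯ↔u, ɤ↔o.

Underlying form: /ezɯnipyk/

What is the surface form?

/e/ harmonizes with /y/ ([+round]) → [ø]
/ɯ/ harmonizes with /y/ ([+round]) → [u]
/i/ harmonizes with /y/ ([+round]) → [y]

[øzunypyk]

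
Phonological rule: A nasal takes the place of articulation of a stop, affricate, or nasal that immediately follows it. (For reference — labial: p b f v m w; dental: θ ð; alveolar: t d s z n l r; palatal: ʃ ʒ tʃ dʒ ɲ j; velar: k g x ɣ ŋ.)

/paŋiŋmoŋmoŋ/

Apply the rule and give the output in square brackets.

/ŋ/ before /m/ (labial) → [m]
/ŋ/ before /m/ (labial) → [m]

[paŋimmommoŋ]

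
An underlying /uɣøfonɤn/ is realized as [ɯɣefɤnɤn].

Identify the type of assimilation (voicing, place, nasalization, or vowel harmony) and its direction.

/u/→[ɯ] /ø/→[e] /o/→[ɤ].
Vowels agree with the last vowel, so the harmony is regressive.

vowel harmony, regressive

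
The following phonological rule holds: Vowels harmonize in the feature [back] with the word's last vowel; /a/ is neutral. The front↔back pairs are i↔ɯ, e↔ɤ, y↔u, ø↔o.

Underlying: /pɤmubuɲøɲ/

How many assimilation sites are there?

3

/ɤ/ harmonizes with /ø/ ([-back]) → [e]
/u/ harmonizes with /ø/ ([-back]) → [y]
/u/ harmonizes with /ø/ ([-back]) → [y]
3 segments change.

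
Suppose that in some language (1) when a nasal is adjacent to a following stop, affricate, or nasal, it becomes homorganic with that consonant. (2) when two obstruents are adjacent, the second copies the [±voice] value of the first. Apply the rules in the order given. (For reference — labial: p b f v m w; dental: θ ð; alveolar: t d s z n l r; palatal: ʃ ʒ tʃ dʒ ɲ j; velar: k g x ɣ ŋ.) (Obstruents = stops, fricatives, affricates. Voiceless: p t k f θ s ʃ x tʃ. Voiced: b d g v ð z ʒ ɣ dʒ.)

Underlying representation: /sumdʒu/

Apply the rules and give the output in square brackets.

Rule 1: /m/ before /dʒ/ (palatal) → [ɲ]
After rule 1: suɲdʒu
Rule 2: no segment meets the rule's conditions; no change.

[suɲdʒu]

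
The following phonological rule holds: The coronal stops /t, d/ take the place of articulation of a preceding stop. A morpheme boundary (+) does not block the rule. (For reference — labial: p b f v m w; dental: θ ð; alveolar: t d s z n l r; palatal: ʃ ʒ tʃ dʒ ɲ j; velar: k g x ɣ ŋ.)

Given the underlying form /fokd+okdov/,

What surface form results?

/d/ after /k/ (velar) → [g]
/d/ after /k/ (velar) → [g]

[fokg+okgov]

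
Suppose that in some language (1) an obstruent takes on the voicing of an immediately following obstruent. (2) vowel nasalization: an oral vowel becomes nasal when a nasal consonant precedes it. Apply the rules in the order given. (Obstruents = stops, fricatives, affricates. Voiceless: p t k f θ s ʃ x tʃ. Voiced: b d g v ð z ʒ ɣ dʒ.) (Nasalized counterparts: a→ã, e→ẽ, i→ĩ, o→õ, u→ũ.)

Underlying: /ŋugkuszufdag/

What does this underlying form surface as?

[ŋũkkuzzuvdag]

Rule 1: /g/ before /k/ (voiceless) → [k]
Rule 1: /s/ before /z/ (voiced) → [z]
Rule 1: /f/ before /d/ (voiced) → [v]
After rule 1: ŋukkuzzuvdag
Rule 2: /u/ after nasal /ŋ/ → [ũ]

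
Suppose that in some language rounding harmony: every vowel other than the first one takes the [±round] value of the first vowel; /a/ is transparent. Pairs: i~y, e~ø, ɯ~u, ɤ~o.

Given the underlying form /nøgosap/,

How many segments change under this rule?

0

No segment meets the rule's conditions.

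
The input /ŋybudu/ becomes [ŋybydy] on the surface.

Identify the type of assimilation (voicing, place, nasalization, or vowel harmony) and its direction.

vowel harmony, progressive

/u/→[y] /u/→[y].
Vowels agree with the first vowel, so the harmony is progressive.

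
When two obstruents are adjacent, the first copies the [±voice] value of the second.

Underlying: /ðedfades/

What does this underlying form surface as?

/d/ before /f/ (voiceless) → [t]

[ðetfades]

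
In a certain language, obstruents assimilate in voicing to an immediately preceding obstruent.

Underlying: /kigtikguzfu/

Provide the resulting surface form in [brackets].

[kigdikkuzvu]

/t/ after /g/ (voiced) → [d]
/g/ after /k/ (voiceless) → [k]
/f/ after /z/ (voiced) → [v]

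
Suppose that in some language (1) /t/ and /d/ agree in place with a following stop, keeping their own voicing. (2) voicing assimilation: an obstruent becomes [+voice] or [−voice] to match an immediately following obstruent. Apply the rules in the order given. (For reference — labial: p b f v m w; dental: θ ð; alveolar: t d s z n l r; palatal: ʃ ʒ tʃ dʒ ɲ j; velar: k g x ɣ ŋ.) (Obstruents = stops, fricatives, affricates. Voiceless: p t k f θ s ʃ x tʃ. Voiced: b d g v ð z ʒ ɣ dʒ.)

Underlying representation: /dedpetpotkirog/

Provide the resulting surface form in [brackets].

[deppeppokkirog]

Rule 1: /d/ before /p/ (labial) → [b]
Rule 1: /t/ before /p/ (labial) → [p]
Rule 1: /t/ before /k/ (velar) → [k]
After rule 1: debpeppokkirog
Rule 2: /b/ before /p/ (voiceless) → [p]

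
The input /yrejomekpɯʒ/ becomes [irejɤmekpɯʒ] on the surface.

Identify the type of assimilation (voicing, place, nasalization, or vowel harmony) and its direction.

vowel harmony, regressive

/y/→[i] /o/→[ɤ].
Vowels agree with the last vowel, so the harmony is regressive.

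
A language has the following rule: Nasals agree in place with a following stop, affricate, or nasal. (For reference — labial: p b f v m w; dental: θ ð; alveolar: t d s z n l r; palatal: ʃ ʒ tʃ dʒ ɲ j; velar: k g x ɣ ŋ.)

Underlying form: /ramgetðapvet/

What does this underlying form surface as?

[raŋgetðapvet]

/m/ before /g/ (velar) → [ŋ]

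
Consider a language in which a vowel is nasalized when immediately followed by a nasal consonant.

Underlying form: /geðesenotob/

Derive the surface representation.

[geðesẽnotob]

/e/ before nasal /n/ → [ẽ]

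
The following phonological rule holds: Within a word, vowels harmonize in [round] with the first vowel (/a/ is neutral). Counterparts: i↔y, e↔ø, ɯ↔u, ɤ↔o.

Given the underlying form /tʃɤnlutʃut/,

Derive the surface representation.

/u/ harmonizes with /ɤ/ ([-round]) → [ɯ]
/u/ harmonizes with /ɤ/ ([-round]) → [ɯ]

[tʃɤnlɯtʃɯt]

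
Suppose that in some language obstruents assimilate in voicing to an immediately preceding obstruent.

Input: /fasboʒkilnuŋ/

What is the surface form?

/b/ after /s/ (voiceless) → [p]
/k/ after /ʒ/ (voiced) → [g]

[faspoʒgilnuŋ]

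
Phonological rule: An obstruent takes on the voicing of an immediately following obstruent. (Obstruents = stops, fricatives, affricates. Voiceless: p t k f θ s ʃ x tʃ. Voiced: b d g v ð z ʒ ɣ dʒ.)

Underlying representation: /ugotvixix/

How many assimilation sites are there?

1

/t/ before /v/ (voiced) → [d]
1 segment changes.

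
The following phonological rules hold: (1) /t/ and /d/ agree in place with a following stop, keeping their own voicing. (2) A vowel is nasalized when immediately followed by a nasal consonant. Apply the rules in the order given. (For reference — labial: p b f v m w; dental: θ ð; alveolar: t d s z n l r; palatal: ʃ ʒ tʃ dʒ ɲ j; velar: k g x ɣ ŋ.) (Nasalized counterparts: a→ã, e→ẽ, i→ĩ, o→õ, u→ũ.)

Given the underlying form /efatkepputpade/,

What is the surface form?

[efakkeppuppade]

Rule 1: /t/ before /k/ (velar) → [k]
Rule 1: /t/ before /p/ (labial) → [p]
After rule 1: efakkeppuppade
Rule 2: no segment meets the rule's conditions; no change.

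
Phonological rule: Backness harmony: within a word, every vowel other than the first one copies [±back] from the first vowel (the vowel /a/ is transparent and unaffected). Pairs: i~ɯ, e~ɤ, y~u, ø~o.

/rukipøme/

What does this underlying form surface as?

/i/ harmonizes with /u/ ([+back]) → [ɯ]
/ø/ harmonizes with /u/ ([+back]) → [o]
/e/ harmonizes with /u/ ([+back]) → [ɤ]

[rukɯpomɤ]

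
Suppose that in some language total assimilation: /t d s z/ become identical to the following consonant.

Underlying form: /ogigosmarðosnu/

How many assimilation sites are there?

2

/s/ before /m/ → [m] (total assimilation)
/s/ before /n/ → [n] (total assimilation)
2 segments change.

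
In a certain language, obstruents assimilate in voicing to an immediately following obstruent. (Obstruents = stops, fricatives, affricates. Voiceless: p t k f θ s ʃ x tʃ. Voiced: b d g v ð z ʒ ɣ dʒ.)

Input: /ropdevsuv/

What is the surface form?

[robdefsuv]

/p/ before /d/ (voiced) → [b]
/v/ before /s/ (voiceless) → [f]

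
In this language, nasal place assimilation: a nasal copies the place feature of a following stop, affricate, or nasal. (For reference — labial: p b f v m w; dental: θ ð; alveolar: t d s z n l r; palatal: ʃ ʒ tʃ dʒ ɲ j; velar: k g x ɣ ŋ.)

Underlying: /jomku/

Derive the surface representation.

[joŋku]

/m/ before /k/ (velar) → [ŋ]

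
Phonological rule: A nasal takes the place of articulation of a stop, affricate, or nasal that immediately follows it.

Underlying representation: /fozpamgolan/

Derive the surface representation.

[fozpaŋgolan]

/m/ before /g/ (velar) → [ŋ]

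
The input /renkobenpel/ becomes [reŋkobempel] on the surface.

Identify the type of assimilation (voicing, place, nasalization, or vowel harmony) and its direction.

/n/→[ŋ] /n/→[m].
Each target copies a feature from the following segment, so the direction is regressive.

place assimilation, regressive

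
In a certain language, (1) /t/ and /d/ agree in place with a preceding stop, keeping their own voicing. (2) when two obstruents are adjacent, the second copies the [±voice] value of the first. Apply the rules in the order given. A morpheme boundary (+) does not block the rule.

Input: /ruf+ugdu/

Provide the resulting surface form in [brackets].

[ruf+uggu]

Rule 1: /d/ after /g/ (velar) → [g]
After rule 1: ruf+uggu
Rule 2: no segment meets the rule's conditions; no change.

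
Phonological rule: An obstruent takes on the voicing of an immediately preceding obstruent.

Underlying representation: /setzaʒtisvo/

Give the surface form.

[setsaʒdisfo]

/z/ after /t/ (voiceless) → [s]
/t/ after /ʒ/ (voiced) → [d]
/v/ after /s/ (voiceless) → [f]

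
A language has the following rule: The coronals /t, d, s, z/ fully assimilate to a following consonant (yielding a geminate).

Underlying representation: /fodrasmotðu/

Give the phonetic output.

[forrammoððu]

/d/ before /r/ → [r] (total assimilation)
/s/ before /m/ → [m] (total assimilation)
/t/ before /ð/ → [ð] (total assimilation)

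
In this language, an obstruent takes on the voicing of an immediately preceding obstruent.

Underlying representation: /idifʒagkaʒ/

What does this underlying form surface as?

/ʒ/ after /f/ (voiceless) → [ʃ]
/k/ after /g/ (voiced) → [g]

[idifʃaggaʒ]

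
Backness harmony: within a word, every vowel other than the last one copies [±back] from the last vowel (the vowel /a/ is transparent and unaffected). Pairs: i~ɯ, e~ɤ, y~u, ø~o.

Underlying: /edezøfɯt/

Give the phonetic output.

[ɤdɤzofɯt]

/e/ harmonizes with /ɯ/ ([+back]) → [ɤ]
/e/ harmonizes with /ɯ/ ([+back]) → [ɤ]
/ø/ harmonizes with /ɯ/ ([+back]) → [o]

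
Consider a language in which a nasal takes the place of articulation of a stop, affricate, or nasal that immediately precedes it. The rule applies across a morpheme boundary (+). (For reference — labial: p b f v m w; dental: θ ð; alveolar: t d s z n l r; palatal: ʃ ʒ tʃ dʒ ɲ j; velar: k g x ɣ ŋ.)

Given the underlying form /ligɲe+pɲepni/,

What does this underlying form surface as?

[ligŋe+pmepmi]

/ɲ/ after /g/ (velar) → [ŋ]
/ɲ/ after /p/ (labial) → [m]
/n/ after /p/ (labial) → [m]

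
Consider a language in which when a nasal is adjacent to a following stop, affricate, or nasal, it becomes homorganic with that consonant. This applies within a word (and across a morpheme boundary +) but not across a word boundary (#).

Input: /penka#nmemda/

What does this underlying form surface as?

/n/ before /k/ (velar) → [ŋ]
/n/ before /m/ (labial) → [m]
/m/ before /d/ (alveolar) → [n]

[peŋka#mmenda]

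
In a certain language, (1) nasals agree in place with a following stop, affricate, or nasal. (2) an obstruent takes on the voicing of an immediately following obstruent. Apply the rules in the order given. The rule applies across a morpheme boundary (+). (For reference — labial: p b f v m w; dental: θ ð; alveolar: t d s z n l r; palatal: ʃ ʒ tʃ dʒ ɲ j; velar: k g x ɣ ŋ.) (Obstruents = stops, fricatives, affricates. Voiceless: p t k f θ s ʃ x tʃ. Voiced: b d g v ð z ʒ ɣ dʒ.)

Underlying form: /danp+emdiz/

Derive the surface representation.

[damp+endiz]

Rule 1: /n/ before /p/ (labial) → [m]
Rule 1: /m/ before /d/ (alveolar) → [n]
After rule 1: damp+endiz
Rule 2: no segment meets the rule's conditions; no change.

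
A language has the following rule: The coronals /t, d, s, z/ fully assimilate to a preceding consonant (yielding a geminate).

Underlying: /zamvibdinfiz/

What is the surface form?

[zamvibbinfiz]

/d/ after /b/ → [b] (total assimilation)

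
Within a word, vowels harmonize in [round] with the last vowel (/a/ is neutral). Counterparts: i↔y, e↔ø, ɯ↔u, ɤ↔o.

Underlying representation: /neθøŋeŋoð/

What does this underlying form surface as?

[nøθøŋøŋoð]

/e/ harmonizes with /o/ ([+round]) → [ø]
/e/ harmonizes with /o/ ([+round]) → [ø]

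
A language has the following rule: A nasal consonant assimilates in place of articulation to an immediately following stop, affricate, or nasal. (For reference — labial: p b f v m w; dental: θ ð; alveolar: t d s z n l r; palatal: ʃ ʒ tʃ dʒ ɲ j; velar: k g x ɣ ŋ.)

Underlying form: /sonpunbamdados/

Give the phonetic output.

/n/ before /p/ (labial) → [m]
/n/ before /b/ (labial) → [m]
/m/ before /d/ (alveolar) → [n]

[sompumbandados]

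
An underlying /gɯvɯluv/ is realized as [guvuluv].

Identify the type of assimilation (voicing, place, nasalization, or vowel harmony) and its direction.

vowel harmony, regressive

/ɯ/→[u] /ɯ/→[u].
Vowels agree with the last vowel, so the harmony is regressive.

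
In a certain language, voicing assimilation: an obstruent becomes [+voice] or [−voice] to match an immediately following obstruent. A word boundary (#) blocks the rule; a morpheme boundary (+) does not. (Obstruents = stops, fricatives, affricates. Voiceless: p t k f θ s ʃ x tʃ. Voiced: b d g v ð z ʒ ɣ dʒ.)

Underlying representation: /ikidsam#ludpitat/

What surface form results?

/d/ before /s/ (voiceless) → [t]
/d/ before /p/ (voiceless) → [t]

[ikitsam#lutpitat]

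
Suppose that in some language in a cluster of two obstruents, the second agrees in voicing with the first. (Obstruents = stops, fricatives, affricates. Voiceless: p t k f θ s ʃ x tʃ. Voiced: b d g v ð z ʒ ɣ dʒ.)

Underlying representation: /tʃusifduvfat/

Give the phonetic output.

[tʃusiftuvvat]

/d/ after /f/ (voiceless) → [t]
/f/ after /v/ (voiced) → [v]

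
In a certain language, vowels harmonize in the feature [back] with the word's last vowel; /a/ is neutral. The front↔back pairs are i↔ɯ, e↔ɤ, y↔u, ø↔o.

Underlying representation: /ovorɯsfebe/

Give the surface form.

/o/ harmonizes with /e/ ([-back]) → [ø]
/o/ harmonizes with /e/ ([-back]) → [ø]
/ɯ/ harmonizes with /e/ ([-back]) → [i]

[øvørisfebe]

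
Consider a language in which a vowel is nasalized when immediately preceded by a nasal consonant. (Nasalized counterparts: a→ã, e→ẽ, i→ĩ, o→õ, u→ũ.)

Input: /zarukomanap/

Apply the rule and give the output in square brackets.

/a/ after nasal /m/ → [ã]
/a/ after nasal /n/ → [ã]

[zarukomãnãp]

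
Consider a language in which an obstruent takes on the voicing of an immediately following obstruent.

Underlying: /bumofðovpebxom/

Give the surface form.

[bumovðofpepxom]

/f/ before /ð/ (voiced) → [v]
/v/ before /p/ (voiceless) → [f]
/b/ before /x/ (voiceless) → [p]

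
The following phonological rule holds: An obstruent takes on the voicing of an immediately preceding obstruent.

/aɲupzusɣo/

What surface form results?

/z/ after /p/ (voiceless) → [s]
/ɣ/ after /s/ (voiceless) → [x]

[aɲupsusxo]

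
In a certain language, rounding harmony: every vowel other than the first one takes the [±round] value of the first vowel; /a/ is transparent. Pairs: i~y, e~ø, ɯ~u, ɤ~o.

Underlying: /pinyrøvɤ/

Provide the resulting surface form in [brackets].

[pinirevɤ]

/y/ harmonizes with /i/ ([-round]) → [i]
/ø/ harmonizes with /i/ ([-round]) → [e]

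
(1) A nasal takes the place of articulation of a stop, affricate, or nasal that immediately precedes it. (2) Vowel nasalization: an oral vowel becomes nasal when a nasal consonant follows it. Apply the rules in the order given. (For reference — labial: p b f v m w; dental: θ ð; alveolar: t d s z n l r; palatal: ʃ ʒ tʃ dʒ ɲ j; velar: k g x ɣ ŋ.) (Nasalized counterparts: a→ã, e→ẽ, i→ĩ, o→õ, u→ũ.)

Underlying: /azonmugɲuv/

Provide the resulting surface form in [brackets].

Rule 1: /m/ after /n/ (alveolar) → [n]
Rule 1: /ɲ/ after /g/ (velar) → [ŋ]
After rule 1: azonnugŋuv
Rule 2: /o/ before nasal /n/ → [õ]

[azõnnugŋuv]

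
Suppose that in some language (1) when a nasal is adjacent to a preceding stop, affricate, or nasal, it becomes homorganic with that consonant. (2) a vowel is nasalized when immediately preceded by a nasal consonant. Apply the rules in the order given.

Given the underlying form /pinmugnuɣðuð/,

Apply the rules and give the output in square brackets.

Rule 1: /m/ after /n/ (alveolar) → [n]
Rule 1: /n/ after /g/ (velar) → [ŋ]
After rule 1: pinnugŋuɣðuð
Rule 2: /u/ after nasal /n/ → [ũ]
Rule 2: /u/ after nasal /ŋ/ → [ũ]

[pinnũgŋũɣðuð]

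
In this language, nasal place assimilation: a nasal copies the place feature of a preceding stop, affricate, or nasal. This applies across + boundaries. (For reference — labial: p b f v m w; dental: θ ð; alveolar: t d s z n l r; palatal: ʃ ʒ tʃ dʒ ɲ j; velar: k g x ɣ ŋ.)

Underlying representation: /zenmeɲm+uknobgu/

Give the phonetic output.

/m/ after /n/ (alveolar) → [n]
/m/ after /ɲ/ (palatal) → [ɲ]
/n/ after /k/ (velar) → [ŋ]

[zenneɲɲ+ukŋobgu]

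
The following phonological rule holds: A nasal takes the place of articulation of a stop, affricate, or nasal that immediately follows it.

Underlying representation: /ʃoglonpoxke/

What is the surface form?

[ʃoglompoxke]

/n/ before /p/ (labial) → [m]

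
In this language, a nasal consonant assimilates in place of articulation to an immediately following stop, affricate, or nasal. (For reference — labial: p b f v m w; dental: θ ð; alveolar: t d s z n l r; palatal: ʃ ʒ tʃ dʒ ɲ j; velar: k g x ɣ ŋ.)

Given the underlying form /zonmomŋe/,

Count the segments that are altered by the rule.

/n/ before /m/ (labial) → [m]
/m/ before /ŋ/ (velar) → [ŋ]
2 segments change.

2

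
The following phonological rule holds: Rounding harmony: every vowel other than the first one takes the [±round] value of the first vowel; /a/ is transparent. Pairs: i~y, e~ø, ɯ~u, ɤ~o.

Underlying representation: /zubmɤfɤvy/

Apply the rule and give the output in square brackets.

[zubmofovy]

/ɤ/ harmonizes with /u/ ([+round]) → [o]
/ɤ/ harmonizes with /u/ ([+round]) → [o]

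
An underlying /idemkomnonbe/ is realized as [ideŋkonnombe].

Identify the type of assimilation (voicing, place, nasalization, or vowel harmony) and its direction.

/m/→[ŋ] /m/→[n] /n/→[m].
Each target copies a feature from the following segment, so the direction is regressive.

place assimilation, regressive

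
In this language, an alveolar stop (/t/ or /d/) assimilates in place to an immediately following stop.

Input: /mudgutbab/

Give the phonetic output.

/d/ before /g/ (velar) → [g]
/t/ before /b/ (labial) → [p]

[muggupbab]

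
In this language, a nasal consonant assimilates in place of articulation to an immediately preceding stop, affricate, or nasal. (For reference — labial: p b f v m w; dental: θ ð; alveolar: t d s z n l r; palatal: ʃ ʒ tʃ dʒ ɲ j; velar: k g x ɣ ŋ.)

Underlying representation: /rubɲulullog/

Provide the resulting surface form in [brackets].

[rubmulullog]

/ɲ/ after /b/ (labial) → [m]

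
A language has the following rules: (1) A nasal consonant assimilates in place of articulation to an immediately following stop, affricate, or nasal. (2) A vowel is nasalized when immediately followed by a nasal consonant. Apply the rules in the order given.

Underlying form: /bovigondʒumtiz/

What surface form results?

[bovigõɲdʒũntiz]

Rule 1: /n/ before /dʒ/ (palatal) → [ɲ]
Rule 1: /m/ before /t/ (alveolar) → [n]
After rule 1: bovigoɲdʒuntiz
Rule 2: /o/ before nasal /ɲ/ → [õ]
Rule 2: /u/ before nasal /n/ → [ũ]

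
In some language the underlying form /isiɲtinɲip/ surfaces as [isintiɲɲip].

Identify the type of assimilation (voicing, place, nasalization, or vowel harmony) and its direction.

/ɲ/→[n] /n/→[ɲ].
Each target copies a feature from the following segment, so the direction is regressive.

place assimilation, regressive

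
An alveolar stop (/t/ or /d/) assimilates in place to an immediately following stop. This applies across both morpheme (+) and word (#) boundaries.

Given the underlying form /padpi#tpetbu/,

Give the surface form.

[pabpi#ppepbu]

/d/ before /p/ (labial) → [b]
/t/ before /p/ (labial) → [p]
/t/ before /b/ (labial) → [p]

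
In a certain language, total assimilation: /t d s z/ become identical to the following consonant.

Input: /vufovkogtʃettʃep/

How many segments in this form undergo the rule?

1

/t/ before /tʃ/ → [tʃ] (total assimilation)
1 segment changes.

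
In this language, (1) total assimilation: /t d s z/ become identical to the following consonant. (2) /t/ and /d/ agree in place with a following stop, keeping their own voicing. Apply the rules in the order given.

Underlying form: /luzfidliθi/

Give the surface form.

Rule 1: /z/ before /f/ → [f] (total assimilation)
Rule 1: /d/ before /l/ → [l] (total assimilation)
After rule 1: luffilliθi
Rule 2: no segment meets the rule's conditions; no change.

[luffilliθi]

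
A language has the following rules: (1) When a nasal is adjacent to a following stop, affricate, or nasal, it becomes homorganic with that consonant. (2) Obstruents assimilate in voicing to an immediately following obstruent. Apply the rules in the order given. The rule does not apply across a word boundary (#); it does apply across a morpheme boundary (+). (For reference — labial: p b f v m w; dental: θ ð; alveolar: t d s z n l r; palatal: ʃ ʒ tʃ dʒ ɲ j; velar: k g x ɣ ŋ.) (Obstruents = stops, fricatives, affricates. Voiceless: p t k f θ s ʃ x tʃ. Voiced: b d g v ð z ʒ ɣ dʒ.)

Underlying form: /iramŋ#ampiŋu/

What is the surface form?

Rule 1: /m/ before /ŋ/ (velar) → [ŋ]
After rule 1: iraŋŋ#ampiŋu
Rule 2: no segment meets the rule's conditions; no change.

[iraŋŋ#ampiŋu]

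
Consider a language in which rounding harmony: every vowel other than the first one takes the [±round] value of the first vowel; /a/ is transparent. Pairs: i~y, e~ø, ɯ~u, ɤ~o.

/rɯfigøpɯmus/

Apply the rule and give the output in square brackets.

/ø/ harmonizes with /ɯ/ ([-round]) → [e]
/u/ harmonizes with /ɯ/ ([-round]) → [ɯ]

[rɯfigepɯmɯs]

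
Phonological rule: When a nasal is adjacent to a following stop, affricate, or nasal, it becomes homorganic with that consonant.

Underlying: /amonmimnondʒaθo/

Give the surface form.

/n/ before /m/ (labial) → [m]
/m/ before /n/ (alveolar) → [n]
/n/ before /dʒ/ (palatal) → [ɲ]

[amomminnoɲdʒaθo]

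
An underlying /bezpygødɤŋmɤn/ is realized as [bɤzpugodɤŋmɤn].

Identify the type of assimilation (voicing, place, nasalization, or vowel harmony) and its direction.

vowel harmony, regressive

/e/→[ɤ] /y/→[u] /ø/→[o].
Vowels agree with the last vowel, so the harmony is regressive.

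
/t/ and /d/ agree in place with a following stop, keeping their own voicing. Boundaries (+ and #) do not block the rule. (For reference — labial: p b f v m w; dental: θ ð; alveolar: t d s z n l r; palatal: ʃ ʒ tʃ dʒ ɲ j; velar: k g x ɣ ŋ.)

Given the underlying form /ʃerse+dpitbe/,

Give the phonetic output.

[ʃerse+bpipbe]

/d/ before /p/ (labial) → [b]
/t/ before /b/ (labial) → [p]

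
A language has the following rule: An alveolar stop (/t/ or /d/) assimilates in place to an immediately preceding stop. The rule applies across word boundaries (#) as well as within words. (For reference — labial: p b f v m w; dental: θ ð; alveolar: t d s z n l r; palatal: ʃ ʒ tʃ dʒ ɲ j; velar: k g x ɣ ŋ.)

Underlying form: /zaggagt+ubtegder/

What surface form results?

[zaggagk+ubpegger]

/t/ after /g/ (velar) → [k]
/t/ after /b/ (labial) → [p]
/d/ after /g/ (velar) → [g]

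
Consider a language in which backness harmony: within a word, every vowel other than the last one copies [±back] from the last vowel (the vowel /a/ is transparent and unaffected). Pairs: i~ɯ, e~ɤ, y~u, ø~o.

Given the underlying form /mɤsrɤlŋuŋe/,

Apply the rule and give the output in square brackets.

/ɤ/ harmonizes with /e/ ([-back]) → [e]
/ɤ/ harmonizes with /e/ ([-back]) → [e]
/u/ harmonizes with /e/ ([-back]) → [y]

[mesrelŋyŋe]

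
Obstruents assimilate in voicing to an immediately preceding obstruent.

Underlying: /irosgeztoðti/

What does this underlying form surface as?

[iroskezdoðdi]

/g/ after /s/ (voiceless) → [k]
/t/ after /z/ (voiced) → [d]
/t/ after /ð/ (voiced) → [d]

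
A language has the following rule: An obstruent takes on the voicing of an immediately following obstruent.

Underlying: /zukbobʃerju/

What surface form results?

/k/ before /b/ (voiced) → [g]
/b/ before /ʃ/ (voiceless) → [p]

[zugbopʃerju]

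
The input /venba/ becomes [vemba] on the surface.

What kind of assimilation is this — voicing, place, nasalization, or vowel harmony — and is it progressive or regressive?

place assimilation, regressive

/n/→[m].
Each target copies a feature from the following segment, so the direction is regressive.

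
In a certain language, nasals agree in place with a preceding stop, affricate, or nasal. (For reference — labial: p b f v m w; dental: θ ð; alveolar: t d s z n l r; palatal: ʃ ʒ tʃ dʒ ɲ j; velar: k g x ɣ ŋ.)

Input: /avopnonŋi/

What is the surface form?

[avopmonni]

/n/ after /p/ (labial) → [m]
/ŋ/ after /n/ (alveolar) → [n]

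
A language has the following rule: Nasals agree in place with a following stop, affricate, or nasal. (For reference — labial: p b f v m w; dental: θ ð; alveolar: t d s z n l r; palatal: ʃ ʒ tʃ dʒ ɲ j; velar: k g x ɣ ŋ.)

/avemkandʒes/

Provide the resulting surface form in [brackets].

[aveŋkaɲdʒes]

/m/ before /k/ (velar) → [ŋ]
/n/ before /dʒ/ (palatal) → [ɲ]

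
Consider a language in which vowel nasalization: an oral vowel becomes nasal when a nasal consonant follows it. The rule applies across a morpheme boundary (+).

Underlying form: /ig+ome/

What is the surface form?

/o/ before nasal /m/ → [õ]

[ig+õme]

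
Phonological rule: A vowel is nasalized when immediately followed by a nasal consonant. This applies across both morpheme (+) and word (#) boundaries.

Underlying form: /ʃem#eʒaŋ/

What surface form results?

/e/ before nasal /m/ → [ẽ]
/a/ before nasal /ŋ/ → [ã]

[ʃẽm#eʒãŋ]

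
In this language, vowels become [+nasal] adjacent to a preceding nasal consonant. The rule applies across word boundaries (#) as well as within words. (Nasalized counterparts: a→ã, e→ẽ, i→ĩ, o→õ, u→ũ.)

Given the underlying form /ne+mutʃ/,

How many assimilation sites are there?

/e/ after nasal /n/ → [ẽ]
/u/ after nasal /m/ → [ũ]
2 segments change.

2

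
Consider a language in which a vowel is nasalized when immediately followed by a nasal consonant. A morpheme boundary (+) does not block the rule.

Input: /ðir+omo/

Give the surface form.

/o/ before nasal /m/ → [õ]

[ðir+õmo]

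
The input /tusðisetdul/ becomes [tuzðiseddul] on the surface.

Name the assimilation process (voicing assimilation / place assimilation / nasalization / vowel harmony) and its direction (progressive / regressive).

/s/→[z] /t/→[d].
Each target copies a feature from the following segment, so the direction is regressive.

voicing assimilation, regressive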